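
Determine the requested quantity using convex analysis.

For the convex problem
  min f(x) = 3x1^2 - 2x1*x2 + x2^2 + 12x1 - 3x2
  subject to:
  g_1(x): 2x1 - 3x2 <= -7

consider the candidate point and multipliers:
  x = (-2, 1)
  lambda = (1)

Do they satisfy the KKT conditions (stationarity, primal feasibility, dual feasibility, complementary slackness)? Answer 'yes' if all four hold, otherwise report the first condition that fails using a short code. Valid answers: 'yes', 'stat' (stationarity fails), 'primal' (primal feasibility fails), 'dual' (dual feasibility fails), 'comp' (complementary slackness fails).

Gradient of f: grad f(x) = Q x + c = (-2, 3)
Constraint values g_i(x) = a_i^T x - b_i:
  g_1((-2, 1)) = 0
Stationarity residual: grad f(x) + sum_i lambda_i a_i = (0, 0)
  -> stationarity OK
Primal feasibility (all g_i <= 0): OK
Dual feasibility (all lambda_i >= 0): OK
Complementary slackness (lambda_i * g_i(x) = 0 for all i): OK

Verdict: yes, KKT holds.

yes


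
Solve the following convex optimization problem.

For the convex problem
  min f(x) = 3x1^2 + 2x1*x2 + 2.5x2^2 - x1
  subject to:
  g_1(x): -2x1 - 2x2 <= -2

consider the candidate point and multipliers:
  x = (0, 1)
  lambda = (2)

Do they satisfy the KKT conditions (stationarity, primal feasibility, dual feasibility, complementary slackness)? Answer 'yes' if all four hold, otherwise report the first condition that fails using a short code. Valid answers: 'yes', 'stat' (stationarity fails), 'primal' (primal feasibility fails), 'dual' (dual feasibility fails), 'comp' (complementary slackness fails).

Gradient of f: grad f(x) = Q x + c = (1, 5)
Constraint values g_i(x) = a_i^T x - b_i:
  g_1((0, 1)) = 0
Stationarity residual: grad f(x) + sum_i lambda_i a_i = (-3, 1)
  -> stationarity FAILS
Primal feasibility (all g_i <= 0): OK
Dual feasibility (all lambda_i >= 0): OK
Complementary slackness (lambda_i * g_i(x) = 0 for all i): OK

Verdict: the first failing condition is stationarity -> stat.

stat


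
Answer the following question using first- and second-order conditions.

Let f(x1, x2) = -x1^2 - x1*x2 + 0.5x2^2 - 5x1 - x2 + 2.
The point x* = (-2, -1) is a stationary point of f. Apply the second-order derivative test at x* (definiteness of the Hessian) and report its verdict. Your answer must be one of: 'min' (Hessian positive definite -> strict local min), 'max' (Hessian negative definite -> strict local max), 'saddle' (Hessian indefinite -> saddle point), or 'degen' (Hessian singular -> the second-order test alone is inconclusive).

Compute the Hessian H = grad^2 f:
  H = [[-2, -1], [-1, 1]]
Verify stationarity: grad f(x*) = H x* + g = (0, 0).
Eigenvalues of H: -2.3028, 1.3028.
Eigenvalues have mixed signs, so H is indefinite -> x* is a saddle point.

saddle


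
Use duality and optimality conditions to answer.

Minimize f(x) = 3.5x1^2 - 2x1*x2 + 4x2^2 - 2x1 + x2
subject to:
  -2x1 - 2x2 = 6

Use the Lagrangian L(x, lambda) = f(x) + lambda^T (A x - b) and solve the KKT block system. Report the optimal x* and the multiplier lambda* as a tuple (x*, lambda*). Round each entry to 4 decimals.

Form the Lagrangian:
  L(x, lambda) = (1/2) x^T Q x + c^T x + lambda^T (A x - b)
Stationarity (grad_x L = 0): Q x + c + A^T lambda = 0.
Primal feasibility: A x = b.

This gives the KKT block system:
  [ Q   A^T ] [ x     ]   [-c ]
  [ A    0  ] [ lambda ] = [ b ]

Solving the linear system:
  x*      = (-1.4211, -1.5789)
  lambda* = (-4.3947)
  f(x*)   = 13.8158

x* = (-1.4211, -1.5789), lambda* = (-4.3947)


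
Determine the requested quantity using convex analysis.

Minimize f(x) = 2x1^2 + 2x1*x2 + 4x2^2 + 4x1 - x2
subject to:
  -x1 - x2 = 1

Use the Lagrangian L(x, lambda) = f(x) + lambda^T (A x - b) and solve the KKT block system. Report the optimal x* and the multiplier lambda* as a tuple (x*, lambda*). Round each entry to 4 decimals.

Form the Lagrangian:
  L(x, lambda) = (1/2) x^T Q x + c^T x + lambda^T (A x - b)
Stationarity (grad_x L = 0): Q x + c + A^T lambda = 0.
Primal feasibility: A x = b.

This gives the KKT block system:
  [ Q   A^T ] [ x     ]   [-c ]
  [ A    0  ] [ lambda ] = [ b ]

Solving the linear system:
  x*      = (-1.375, 0.375)
  lambda* = (-0.75)
  f(x*)   = -2.5625

x* = (-1.375, 0.375), lambda* = (-0.75)


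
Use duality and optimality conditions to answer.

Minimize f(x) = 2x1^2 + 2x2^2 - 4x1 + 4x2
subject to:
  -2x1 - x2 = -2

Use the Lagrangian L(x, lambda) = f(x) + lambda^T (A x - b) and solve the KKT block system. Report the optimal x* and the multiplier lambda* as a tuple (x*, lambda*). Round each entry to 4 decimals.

Form the Lagrangian:
  L(x, lambda) = (1/2) x^T Q x + c^T x + lambda^T (A x - b)
Stationarity (grad_x L = 0): Q x + c + A^T lambda = 0.
Primal feasibility: A x = b.

This gives the KKT block system:
  [ Q   A^T ] [ x     ]   [-c ]
  [ A    0  ] [ lambda ] = [ b ]

Solving the linear system:
  x*      = (1.4, -0.8)
  lambda* = (0.8)
  f(x*)   = -3.6

x* = (1.4, -0.8), lambda* = (0.8)


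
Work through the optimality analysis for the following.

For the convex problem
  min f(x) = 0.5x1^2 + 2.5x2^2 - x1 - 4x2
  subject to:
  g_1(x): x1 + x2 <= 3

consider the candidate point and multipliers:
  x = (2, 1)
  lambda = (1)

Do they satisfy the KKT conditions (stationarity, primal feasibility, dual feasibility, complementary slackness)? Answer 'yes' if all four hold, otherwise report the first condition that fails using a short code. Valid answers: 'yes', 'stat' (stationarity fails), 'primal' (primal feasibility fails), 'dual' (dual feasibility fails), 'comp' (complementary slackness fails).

Gradient of f: grad f(x) = Q x + c = (1, 1)
Constraint values g_i(x) = a_i^T x - b_i:
  g_1((2, 1)) = 0
Stationarity residual: grad f(x) + sum_i lambda_i a_i = (2, 2)
  -> stationarity FAILS
Primal feasibility (all g_i <= 0): OK
Dual feasibility (all lambda_i >= 0): OK
Complementary slackness (lambda_i * g_i(x) = 0 for all i): OK

Verdict: the first failing condition is stationarity -> stat.

stat


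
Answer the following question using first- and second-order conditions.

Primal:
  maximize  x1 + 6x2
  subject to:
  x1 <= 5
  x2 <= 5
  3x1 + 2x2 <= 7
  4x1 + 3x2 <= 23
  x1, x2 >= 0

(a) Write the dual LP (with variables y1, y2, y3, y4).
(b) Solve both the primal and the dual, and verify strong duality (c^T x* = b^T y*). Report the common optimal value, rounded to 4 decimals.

The standard primal-dual pair for 'max c^T x s.t. A x <= b, x >= 0' is:
  Dual:  min b^T y  s.t.  A^T y >= c,  y >= 0.

So the dual LP is:
  minimize  5y1 + 5y2 + 7y3 + 23y4
  subject to:
    y1 + 3y3 + 4y4 >= 1
    y2 + 2y3 + 3y4 >= 6
    y1, y2, y3, y4 >= 0

Solving the primal: x* = (0, 3.5).
  primal value c^T x* = 21.
Solving the dual: y* = (0, 0, 3, 0).
  dual value b^T y* = 21.
Strong duality: c^T x* = b^T y*. Confirmed.

21


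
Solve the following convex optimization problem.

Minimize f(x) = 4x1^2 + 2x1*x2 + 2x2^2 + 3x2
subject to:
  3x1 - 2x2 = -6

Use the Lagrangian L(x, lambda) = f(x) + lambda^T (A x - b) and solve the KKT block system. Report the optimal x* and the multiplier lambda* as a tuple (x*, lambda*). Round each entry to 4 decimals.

Form the Lagrangian:
  L(x, lambda) = (1/2) x^T Q x + c^T x + lambda^T (A x - b)
Stationarity (grad_x L = 0): Q x + c + A^T lambda = 0.
Primal feasibility: A x = b.

This gives the KKT block system:
  [ Q   A^T ] [ x     ]   [-c ]
  [ A    0  ] [ lambda ] = [ b ]

Solving the linear system:
  x*      = (-1.2391, 1.1413)
  lambda* = (2.5435)
  f(x*)   = 9.3424

x* = (-1.2391, 1.1413), lambda* = (2.5435)


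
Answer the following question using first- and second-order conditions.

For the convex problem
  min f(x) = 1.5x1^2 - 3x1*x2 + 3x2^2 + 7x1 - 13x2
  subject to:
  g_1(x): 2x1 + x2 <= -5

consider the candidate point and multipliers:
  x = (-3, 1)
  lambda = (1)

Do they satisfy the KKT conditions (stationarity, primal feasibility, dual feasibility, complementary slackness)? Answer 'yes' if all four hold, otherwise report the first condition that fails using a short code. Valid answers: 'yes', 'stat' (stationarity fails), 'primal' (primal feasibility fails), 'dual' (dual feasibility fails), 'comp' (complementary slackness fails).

Gradient of f: grad f(x) = Q x + c = (-5, 2)
Constraint values g_i(x) = a_i^T x - b_i:
  g_1((-3, 1)) = 0
Stationarity residual: grad f(x) + sum_i lambda_i a_i = (-3, 3)
  -> stationarity FAILS
Primal feasibility (all g_i <= 0): OK
Dual feasibility (all lambda_i >= 0): OK
Complementary slackness (lambda_i * g_i(x) = 0 for all i): OK

Verdict: the first failing condition is stationarity -> stat.

stat


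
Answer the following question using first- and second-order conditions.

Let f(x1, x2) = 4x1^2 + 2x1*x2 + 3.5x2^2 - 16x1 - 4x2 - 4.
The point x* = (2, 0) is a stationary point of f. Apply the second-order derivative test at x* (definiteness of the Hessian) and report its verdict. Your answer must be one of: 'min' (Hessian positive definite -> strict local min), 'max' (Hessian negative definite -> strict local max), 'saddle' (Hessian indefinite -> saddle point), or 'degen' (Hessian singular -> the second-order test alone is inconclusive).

Compute the Hessian H = grad^2 f:
  H = [[8, 2], [2, 7]]
Verify stationarity: grad f(x*) = H x* + g = (0, 0).
Eigenvalues of H: 5.4384, 9.5616.
Both eigenvalues > 0, so H is positive definite -> x* is a strict local min.

min


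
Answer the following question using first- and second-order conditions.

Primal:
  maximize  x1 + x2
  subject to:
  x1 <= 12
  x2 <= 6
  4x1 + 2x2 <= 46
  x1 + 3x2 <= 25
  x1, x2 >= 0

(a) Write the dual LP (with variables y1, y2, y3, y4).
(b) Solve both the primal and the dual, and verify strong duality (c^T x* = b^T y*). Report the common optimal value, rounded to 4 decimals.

The standard primal-dual pair for 'max c^T x s.t. A x <= b, x >= 0' is:
  Dual:  min b^T y  s.t.  A^T y >= c,  y >= 0.

So the dual LP is:
  minimize  12y1 + 6y2 + 46y3 + 25y4
  subject to:
    y1 + 4y3 + y4 >= 1
    y2 + 2y3 + 3y4 >= 1
    y1, y2, y3, y4 >= 0

Solving the primal: x* = (8.8, 5.4).
  primal value c^T x* = 14.2.
Solving the dual: y* = (0, 0, 0.2, 0.2).
  dual value b^T y* = 14.2.
Strong duality: c^T x* = b^T y*. Confirmed.

14.2


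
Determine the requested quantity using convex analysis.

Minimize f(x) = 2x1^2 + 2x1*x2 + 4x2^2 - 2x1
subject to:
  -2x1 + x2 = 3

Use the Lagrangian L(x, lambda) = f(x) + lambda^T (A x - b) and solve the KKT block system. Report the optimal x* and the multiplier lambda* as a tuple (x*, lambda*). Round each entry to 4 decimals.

Form the Lagrangian:
  L(x, lambda) = (1/2) x^T Q x + c^T x + lambda^T (A x - b)
Stationarity (grad_x L = 0): Q x + c + A^T lambda = 0.
Primal feasibility: A x = b.

This gives the KKT block system:
  [ Q   A^T ] [ x     ]   [-c ]
  [ A    0  ] [ lambda ] = [ b ]

Solving the linear system:
  x*      = (-1.1818, 0.6364)
  lambda* = (-2.7273)
  f(x*)   = 5.2727

x* = (-1.1818, 0.6364), lambda* = (-2.7273)


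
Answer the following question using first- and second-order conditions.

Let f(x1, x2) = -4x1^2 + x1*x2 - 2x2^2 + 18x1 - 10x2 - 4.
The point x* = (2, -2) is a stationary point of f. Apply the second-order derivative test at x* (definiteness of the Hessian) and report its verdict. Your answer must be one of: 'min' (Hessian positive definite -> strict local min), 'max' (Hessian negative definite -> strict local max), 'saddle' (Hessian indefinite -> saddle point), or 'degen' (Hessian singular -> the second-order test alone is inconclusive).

Compute the Hessian H = grad^2 f:
  H = [[-8, 1], [1, -4]]
Verify stationarity: grad f(x*) = H x* + g = (0, 0).
Eigenvalues of H: -8.2361, -3.7639.
Both eigenvalues < 0, so H is negative definite -> x* is a strict local max.

max


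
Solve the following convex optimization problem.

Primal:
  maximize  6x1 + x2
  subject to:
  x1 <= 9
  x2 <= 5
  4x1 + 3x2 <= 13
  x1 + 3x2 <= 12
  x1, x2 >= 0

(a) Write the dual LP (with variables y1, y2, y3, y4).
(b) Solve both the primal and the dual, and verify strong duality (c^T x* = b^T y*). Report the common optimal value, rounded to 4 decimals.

The standard primal-dual pair for 'max c^T x s.t. A x <= b, x >= 0' is:
  Dual:  min b^T y  s.t.  A^T y >= c,  y >= 0.

So the dual LP is:
  minimize  9y1 + 5y2 + 13y3 + 12y4
  subject to:
    y1 + 4y3 + y4 >= 6
    y2 + 3y3 + 3y4 >= 1
    y1, y2, y3, y4 >= 0

Solving the primal: x* = (3.25, 0).
  primal value c^T x* = 19.5.
Solving the dual: y* = (0, 0, 1.5, 0).
  dual value b^T y* = 19.5.
Strong duality: c^T x* = b^T y*. Confirmed.

19.5


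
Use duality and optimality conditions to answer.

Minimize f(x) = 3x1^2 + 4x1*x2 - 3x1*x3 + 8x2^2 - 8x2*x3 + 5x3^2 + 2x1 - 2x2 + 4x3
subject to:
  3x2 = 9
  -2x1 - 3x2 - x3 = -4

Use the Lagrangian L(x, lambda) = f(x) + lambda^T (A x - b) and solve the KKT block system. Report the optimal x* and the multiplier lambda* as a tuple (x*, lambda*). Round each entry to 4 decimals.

Form the Lagrangian:
  L(x, lambda) = (1/2) x^T Q x + c^T x + lambda^T (A x - b)
Stationarity (grad_x L = 0): Q x + c + A^T lambda = 0.
Primal feasibility: A x = b.

This gives the KKT block system:
  [ Q   A^T ] [ x     ]   [-c ]
  [ A    0  ] [ lambda ] = [ b ]

Solving the linear system:
  x*      = (-2.9138, 3, 0.8276)
  lambda* = (-12.2241, -2.9828)
  f(x*)   = 44.7845

x* = (-2.9138, 3, 0.8276), lambda* = (-12.2241, -2.9828)


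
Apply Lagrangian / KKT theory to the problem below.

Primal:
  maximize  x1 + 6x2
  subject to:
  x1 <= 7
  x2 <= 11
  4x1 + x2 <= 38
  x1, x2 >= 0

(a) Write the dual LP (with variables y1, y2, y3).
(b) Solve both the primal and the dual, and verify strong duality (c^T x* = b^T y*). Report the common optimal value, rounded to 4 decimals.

The standard primal-dual pair for 'max c^T x s.t. A x <= b, x >= 0' is:
  Dual:  min b^T y  s.t.  A^T y >= c,  y >= 0.

So the dual LP is:
  minimize  7y1 + 11y2 + 38y3
  subject to:
    y1 + 4y3 >= 1
    y2 + y3 >= 6
    y1, y2, y3 >= 0

Solving the primal: x* = (6.75, 11).
  primal value c^T x* = 72.75.
Solving the dual: y* = (0, 5.75, 0.25).
  dual value b^T y* = 72.75.
Strong duality: c^T x* = b^T y*. Confirmed.

72.75


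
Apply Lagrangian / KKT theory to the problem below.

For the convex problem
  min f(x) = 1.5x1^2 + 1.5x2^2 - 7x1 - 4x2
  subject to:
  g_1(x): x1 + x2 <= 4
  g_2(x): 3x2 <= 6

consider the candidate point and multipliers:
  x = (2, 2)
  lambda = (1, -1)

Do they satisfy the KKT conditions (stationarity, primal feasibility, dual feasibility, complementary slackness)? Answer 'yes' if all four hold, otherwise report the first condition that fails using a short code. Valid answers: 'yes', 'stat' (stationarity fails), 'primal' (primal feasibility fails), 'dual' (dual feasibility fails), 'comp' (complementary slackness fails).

Gradient of f: grad f(x) = Q x + c = (-1, 2)
Constraint values g_i(x) = a_i^T x - b_i:
  g_1((2, 2)) = 0
  g_2((2, 2)) = 0
Stationarity residual: grad f(x) + sum_i lambda_i a_i = (0, 0)
  -> stationarity OK
Primal feasibility (all g_i <= 0): OK
Dual feasibility (all lambda_i >= 0): FAILS
Complementary slackness (lambda_i * g_i(x) = 0 for all i): OK

Verdict: the first failing condition is dual_feasibility -> dual.

dual


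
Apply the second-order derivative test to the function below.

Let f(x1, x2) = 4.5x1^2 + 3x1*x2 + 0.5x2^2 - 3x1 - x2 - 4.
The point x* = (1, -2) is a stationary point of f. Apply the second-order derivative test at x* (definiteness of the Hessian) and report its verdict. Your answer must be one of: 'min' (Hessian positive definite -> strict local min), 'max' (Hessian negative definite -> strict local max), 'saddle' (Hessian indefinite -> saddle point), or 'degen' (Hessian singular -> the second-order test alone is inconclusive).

Compute the Hessian H = grad^2 f:
  H = [[9, 3], [3, 1]]
Verify stationarity: grad f(x*) = H x* + g = (0, 0).
Eigenvalues of H: 0, 10.
H has a zero eigenvalue (singular; positive semidefinite but not definite), so H is neither positive definite, negative definite, nor indefinite. The second-order test alone is inconclusive -> degen.
(Indeed, f is constant along the null direction of H through x*, so x* is not a strict local extremum.)

degen


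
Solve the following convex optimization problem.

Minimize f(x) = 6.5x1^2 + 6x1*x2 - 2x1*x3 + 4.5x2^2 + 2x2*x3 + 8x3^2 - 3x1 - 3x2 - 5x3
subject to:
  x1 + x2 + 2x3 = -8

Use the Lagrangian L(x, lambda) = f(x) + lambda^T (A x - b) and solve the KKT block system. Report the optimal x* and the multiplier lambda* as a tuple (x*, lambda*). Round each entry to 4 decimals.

Form the Lagrangian:
  L(x, lambda) = (1/2) x^T Q x + c^T x + lambda^T (A x - b)
Stationarity (grad_x L = 0): Q x + c + A^T lambda = 0.
Primal feasibility: A x = b.

This gives the KKT block system:
  [ Q   A^T ] [ x     ]   [-c ]
  [ A    0  ] [ lambda ] = [ b ]

Solving the linear system:
  x*      = (-1.8303, -0.4725, -2.8486)
  lambda* = (23.9312)
  f(x*)   = 106.3005

x* = (-1.8303, -0.4725, -2.8486), lambda* = (23.9312)


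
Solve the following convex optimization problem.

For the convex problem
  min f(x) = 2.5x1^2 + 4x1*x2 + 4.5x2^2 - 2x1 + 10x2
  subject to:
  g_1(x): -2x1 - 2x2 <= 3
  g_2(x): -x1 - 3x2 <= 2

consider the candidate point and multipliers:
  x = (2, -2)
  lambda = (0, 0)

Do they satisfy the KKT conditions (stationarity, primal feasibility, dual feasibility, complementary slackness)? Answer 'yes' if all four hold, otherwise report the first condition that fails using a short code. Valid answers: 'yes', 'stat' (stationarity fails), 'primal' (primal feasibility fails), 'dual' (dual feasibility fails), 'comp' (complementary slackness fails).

Gradient of f: grad f(x) = Q x + c = (0, 0)
Constraint values g_i(x) = a_i^T x - b_i:
  g_1((2, -2)) = -3
  g_2((2, -2)) = 2
Stationarity residual: grad f(x) + sum_i lambda_i a_i = (0, 0)
  -> stationarity OK
Primal feasibility (all g_i <= 0): FAILS
Dual feasibility (all lambda_i >= 0): OK
Complementary slackness (lambda_i * g_i(x) = 0 for all i): OK

Verdict: the first failing condition is primal_feasibility -> primal.

primal


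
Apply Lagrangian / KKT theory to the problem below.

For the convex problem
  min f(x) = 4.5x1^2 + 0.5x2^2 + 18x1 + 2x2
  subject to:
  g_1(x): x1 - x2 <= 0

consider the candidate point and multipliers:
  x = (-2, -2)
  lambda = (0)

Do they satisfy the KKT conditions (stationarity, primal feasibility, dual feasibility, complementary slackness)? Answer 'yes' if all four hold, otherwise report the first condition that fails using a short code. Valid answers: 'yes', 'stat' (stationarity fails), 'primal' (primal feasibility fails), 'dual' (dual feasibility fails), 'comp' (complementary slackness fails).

Gradient of f: grad f(x) = Q x + c = (0, 0)
Constraint values g_i(x) = a_i^T x - b_i:
  g_1((-2, -2)) = 0
Stationarity residual: grad f(x) + sum_i lambda_i a_i = (0, 0)
  -> stationarity OK
Primal feasibility (all g_i <= 0): OK
Dual feasibility (all lambda_i >= 0): OK
Complementary slackness (lambda_i * g_i(x) = 0 for all i): OK

Verdict: yes, KKT holds.

yes


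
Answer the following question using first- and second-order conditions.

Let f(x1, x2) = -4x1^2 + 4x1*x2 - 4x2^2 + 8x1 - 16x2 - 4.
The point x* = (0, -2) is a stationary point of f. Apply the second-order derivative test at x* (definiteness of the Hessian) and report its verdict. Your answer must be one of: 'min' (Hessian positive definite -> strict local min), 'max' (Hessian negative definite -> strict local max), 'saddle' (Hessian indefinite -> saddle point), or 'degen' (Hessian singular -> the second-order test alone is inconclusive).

Compute the Hessian H = grad^2 f:
  H = [[-8, 4], [4, -8]]
Verify stationarity: grad f(x*) = H x* + g = (0, 0).
Eigenvalues of H: -12, -4.
Both eigenvalues < 0, so H is negative definite -> x* is a strict local max.

max


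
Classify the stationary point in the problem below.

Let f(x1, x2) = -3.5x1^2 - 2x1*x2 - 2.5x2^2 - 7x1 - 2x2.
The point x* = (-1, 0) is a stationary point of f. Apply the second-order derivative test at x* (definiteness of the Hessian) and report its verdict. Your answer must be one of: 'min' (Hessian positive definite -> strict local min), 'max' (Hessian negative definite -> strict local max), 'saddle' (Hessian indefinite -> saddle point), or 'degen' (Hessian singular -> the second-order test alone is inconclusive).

Compute the Hessian H = grad^2 f:
  H = [[-7, -2], [-2, -5]]
Verify stationarity: grad f(x*) = H x* + g = (0, 0).
Eigenvalues of H: -8.2361, -3.7639.
Both eigenvalues < 0, so H is negative definite -> x* is a strict local max.

max


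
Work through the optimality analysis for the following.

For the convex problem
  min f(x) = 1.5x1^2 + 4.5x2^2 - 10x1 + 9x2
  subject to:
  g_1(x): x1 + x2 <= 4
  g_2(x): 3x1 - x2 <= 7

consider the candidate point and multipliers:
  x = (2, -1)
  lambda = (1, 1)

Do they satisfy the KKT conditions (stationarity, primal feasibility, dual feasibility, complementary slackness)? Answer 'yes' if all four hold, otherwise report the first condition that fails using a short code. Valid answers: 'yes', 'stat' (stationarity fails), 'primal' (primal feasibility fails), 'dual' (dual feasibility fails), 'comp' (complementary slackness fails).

Gradient of f: grad f(x) = Q x + c = (-4, 0)
Constraint values g_i(x) = a_i^T x - b_i:
  g_1((2, -1)) = -3
  g_2((2, -1)) = 0
Stationarity residual: grad f(x) + sum_i lambda_i a_i = (0, 0)
  -> stationarity OK
Primal feasibility (all g_i <= 0): OK
Dual feasibility (all lambda_i >= 0): OK
Complementary slackness (lambda_i * g_i(x) = 0 for all i): FAILS

Verdict: the first failing condition is complementary_slackness -> comp.

comp


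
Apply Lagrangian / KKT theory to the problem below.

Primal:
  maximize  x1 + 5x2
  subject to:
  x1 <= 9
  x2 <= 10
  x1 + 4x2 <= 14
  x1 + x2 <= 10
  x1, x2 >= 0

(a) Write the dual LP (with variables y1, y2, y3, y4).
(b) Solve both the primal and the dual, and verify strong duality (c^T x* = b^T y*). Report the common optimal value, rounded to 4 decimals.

The standard primal-dual pair for 'max c^T x s.t. A x <= b, x >= 0' is:
  Dual:  min b^T y  s.t.  A^T y >= c,  y >= 0.

So the dual LP is:
  minimize  9y1 + 10y2 + 14y3 + 10y4
  subject to:
    y1 + y3 + y4 >= 1
    y2 + 4y3 + y4 >= 5
    y1, y2, y3, y4 >= 0

Solving the primal: x* = (0, 3.5).
  primal value c^T x* = 17.5.
Solving the dual: y* = (0, 0, 1.25, 0).
  dual value b^T y* = 17.5.
Strong duality: c^T x* = b^T y*. Confirmed.

17.5


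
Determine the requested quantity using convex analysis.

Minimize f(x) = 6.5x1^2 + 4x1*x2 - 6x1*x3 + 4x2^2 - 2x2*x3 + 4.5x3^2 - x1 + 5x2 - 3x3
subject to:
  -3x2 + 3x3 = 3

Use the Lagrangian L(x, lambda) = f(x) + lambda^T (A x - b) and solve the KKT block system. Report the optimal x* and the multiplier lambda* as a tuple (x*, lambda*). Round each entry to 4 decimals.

Form the Lagrangian:
  L(x, lambda) = (1/2) x^T Q x + c^T x + lambda^T (A x - b)
Stationarity (grad_x L = 0): Q x + c + A^T lambda = 0.
Primal feasibility: A x = b.

This gives the KKT block system:
  [ Q   A^T ] [ x     ]   [-c ]
  [ A    0  ] [ lambda ] = [ b ]

Solving the linear system:
  x*      = (0.4424, -0.6242, 0.3758)
  lambda* = (0.3414)
  f(x*)   = -2.8576

x* = (0.4424, -0.6242, 0.3758), lambda* = (0.3414)


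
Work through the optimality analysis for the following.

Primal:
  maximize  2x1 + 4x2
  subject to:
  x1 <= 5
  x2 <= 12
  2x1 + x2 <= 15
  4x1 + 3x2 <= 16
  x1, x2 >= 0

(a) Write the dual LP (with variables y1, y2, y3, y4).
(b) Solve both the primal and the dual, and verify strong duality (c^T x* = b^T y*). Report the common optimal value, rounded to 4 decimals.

The standard primal-dual pair for 'max c^T x s.t. A x <= b, x >= 0' is:
  Dual:  min b^T y  s.t.  A^T y >= c,  y >= 0.

So the dual LP is:
  minimize  5y1 + 12y2 + 15y3 + 16y4
  subject to:
    y1 + 2y3 + 4y4 >= 2
    y2 + y3 + 3y4 >= 4
    y1, y2, y3, y4 >= 0

Solving the primal: x* = (0, 5.3333).
  primal value c^T x* = 21.3333.
Solving the dual: y* = (0, 0, 0, 1.3333).
  dual value b^T y* = 21.3333.
Strong duality: c^T x* = b^T y*. Confirmed.

21.3333


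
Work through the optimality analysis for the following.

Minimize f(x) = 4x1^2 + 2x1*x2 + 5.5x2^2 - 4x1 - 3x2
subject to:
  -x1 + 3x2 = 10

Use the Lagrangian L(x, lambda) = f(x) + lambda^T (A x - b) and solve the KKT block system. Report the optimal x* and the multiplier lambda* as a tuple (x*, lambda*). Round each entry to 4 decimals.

Form the Lagrangian:
  L(x, lambda) = (1/2) x^T Q x + c^T x + lambda^T (A x - b)
Stationarity (grad_x L = 0): Q x + c + A^T lambda = 0.
Primal feasibility: A x = b.

This gives the KKT block system:
  [ Q   A^T ] [ x     ]   [-c ]
  [ A    0  ] [ lambda ] = [ b ]

Solving the linear system:
  x*      = (-1.3158, 2.8947)
  lambda* = (-8.7368)
  f(x*)   = 41.9737

x* = (-1.3158, 2.8947), lambda* = (-8.7368)


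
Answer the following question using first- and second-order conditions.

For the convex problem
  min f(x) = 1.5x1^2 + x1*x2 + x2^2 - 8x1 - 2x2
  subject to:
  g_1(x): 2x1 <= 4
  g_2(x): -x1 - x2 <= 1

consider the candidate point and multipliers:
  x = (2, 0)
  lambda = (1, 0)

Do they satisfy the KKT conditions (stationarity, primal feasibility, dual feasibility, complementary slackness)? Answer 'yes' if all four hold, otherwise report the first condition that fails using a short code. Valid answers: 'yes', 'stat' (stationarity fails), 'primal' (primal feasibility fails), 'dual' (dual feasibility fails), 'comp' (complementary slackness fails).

Gradient of f: grad f(x) = Q x + c = (-2, 0)
Constraint values g_i(x) = a_i^T x - b_i:
  g_1((2, 0)) = 0
  g_2((2, 0)) = -3
Stationarity residual: grad f(x) + sum_i lambda_i a_i = (0, 0)
  -> stationarity OK
Primal feasibility (all g_i <= 0): OK
Dual feasibility (all lambda_i >= 0): OK
Complementary slackness (lambda_i * g_i(x) = 0 for all i): OK

Verdict: yes, KKT holds.

yes


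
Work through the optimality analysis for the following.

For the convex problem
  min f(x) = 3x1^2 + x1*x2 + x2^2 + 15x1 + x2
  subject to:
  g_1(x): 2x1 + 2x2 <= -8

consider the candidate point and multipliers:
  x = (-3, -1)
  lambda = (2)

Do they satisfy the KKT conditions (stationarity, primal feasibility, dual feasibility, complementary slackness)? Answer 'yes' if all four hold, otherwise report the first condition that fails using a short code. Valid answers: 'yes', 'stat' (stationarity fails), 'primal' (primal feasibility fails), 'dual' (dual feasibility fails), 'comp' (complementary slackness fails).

Gradient of f: grad f(x) = Q x + c = (-4, -4)
Constraint values g_i(x) = a_i^T x - b_i:
  g_1((-3, -1)) = 0
Stationarity residual: grad f(x) + sum_i lambda_i a_i = (0, 0)
  -> stationarity OK
Primal feasibility (all g_i <= 0): OK
Dual feasibility (all lambda_i >= 0): OK
Complementary slackness (lambda_i * g_i(x) = 0 for all i): OK

Verdict: yes, KKT holds.

yes


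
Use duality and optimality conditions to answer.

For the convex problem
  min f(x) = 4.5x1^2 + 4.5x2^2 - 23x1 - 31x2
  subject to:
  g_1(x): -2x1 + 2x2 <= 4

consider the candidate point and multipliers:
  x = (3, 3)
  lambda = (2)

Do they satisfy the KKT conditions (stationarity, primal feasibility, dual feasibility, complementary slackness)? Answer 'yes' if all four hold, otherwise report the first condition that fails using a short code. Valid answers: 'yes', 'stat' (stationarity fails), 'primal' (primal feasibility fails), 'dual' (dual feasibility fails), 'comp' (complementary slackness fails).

Gradient of f: grad f(x) = Q x + c = (4, -4)
Constraint values g_i(x) = a_i^T x - b_i:
  g_1((3, 3)) = -4
Stationarity residual: grad f(x) + sum_i lambda_i a_i = (0, 0)
  -> stationarity OK
Primal feasibility (all g_i <= 0): OK
Dual feasibility (all lambda_i >= 0): OK
Complementary slackness (lambda_i * g_i(x) = 0 for all i): FAILS

Verdict: the first failing condition is complementary_slackness -> comp.

comp


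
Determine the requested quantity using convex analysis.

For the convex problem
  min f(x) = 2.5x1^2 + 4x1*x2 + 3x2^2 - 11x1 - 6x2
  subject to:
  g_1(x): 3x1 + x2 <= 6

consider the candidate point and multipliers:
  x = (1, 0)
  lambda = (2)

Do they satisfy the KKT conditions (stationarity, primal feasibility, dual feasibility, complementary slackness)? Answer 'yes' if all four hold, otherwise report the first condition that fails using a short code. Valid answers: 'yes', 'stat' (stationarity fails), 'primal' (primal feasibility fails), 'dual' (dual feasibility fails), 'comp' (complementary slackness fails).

Gradient of f: grad f(x) = Q x + c = (-6, -2)
Constraint values g_i(x) = a_i^T x - b_i:
  g_1((1, 0)) = -3
Stationarity residual: grad f(x) + sum_i lambda_i a_i = (0, 0)
  -> stationarity OK
Primal feasibility (all g_i <= 0): OK
Dual feasibility (all lambda_i >= 0): OK
Complementary slackness (lambda_i * g_i(x) = 0 for all i): FAILS

Verdict: the first failing condition is complementary_slackness -> comp.

comp


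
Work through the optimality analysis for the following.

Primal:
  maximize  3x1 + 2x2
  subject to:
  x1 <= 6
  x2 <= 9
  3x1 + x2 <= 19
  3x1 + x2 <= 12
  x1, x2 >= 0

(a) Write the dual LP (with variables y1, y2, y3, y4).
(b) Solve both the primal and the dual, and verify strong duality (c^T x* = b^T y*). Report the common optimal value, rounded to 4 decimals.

The standard primal-dual pair for 'max c^T x s.t. A x <= b, x >= 0' is:
  Dual:  min b^T y  s.t.  A^T y >= c,  y >= 0.

So the dual LP is:
  minimize  6y1 + 9y2 + 19y3 + 12y4
  subject to:
    y1 + 3y3 + 3y4 >= 3
    y2 + y3 + y4 >= 2
    y1, y2, y3, y4 >= 0

Solving the primal: x* = (1, 9).
  primal value c^T x* = 21.
Solving the dual: y* = (0, 1, 0, 1).
  dual value b^T y* = 21.
Strong duality: c^T x* = b^T y*. Confirmed.

21


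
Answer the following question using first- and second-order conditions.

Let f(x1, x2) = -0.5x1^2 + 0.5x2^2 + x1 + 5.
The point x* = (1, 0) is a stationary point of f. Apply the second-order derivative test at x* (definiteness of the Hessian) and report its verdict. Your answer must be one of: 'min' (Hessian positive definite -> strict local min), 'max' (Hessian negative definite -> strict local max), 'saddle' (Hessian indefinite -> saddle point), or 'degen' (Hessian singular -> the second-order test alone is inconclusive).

Compute the Hessian H = grad^2 f:
  H = [[-1, 0], [0, 1]]
Verify stationarity: grad f(x*) = H x* + g = (0, 0).
Eigenvalues of H: -1, 1.
Eigenvalues have mixed signs, so H is indefinite -> x* is a saddle point.

saddle


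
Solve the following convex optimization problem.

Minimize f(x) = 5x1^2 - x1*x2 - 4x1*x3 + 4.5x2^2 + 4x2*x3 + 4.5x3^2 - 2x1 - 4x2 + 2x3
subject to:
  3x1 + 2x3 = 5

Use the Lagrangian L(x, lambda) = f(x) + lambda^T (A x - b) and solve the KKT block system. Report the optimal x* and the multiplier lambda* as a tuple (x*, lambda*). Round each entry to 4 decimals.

Form the Lagrangian:
  L(x, lambda) = (1/2) x^T Q x + c^T x + lambda^T (A x - b)
Stationarity (grad_x L = 0): Q x + c + A^T lambda = 0.
Primal feasibility: A x = b.

This gives the KKT block system:
  [ Q   A^T ] [ x     ]   [-c ]
  [ A    0  ] [ lambda ] = [ b ]

Solving the linear system:
  x*      = (1.1977, 0.2649, 0.7034)
  lambda* = (-2.2996)
  f(x*)   = 4.7249

x* = (1.1977, 0.2649, 0.7034), lambda* = (-2.2996)


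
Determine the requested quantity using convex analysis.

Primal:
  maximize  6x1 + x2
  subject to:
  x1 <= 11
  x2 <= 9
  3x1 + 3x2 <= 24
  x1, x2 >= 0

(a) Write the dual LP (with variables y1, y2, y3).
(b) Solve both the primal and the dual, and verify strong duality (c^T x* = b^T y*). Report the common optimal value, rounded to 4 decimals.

The standard primal-dual pair for 'max c^T x s.t. A x <= b, x >= 0' is:
  Dual:  min b^T y  s.t.  A^T y >= c,  y >= 0.

So the dual LP is:
  minimize  11y1 + 9y2 + 24y3
  subject to:
    y1 + 3y3 >= 6
    y2 + 3y3 >= 1
    y1, y2, y3 >= 0

Solving the primal: x* = (8, 0).
  primal value c^T x* = 48.
Solving the dual: y* = (0, 0, 2).
  dual value b^T y* = 48.
Strong duality: c^T x* = b^T y*. Confirmed.

48


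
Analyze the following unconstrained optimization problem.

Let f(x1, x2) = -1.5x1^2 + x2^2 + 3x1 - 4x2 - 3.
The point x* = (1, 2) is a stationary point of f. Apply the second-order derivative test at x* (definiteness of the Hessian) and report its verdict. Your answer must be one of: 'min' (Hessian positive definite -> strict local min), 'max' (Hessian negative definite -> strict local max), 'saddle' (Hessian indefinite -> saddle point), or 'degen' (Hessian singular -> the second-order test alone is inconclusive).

Compute the Hessian H = grad^2 f:
  H = [[-3, 0], [0, 2]]
Verify stationarity: grad f(x*) = H x* + g = (0, 0).
Eigenvalues of H: -3, 2.
Eigenvalues have mixed signs, so H is indefinite -> x* is a saddle point.

saddle


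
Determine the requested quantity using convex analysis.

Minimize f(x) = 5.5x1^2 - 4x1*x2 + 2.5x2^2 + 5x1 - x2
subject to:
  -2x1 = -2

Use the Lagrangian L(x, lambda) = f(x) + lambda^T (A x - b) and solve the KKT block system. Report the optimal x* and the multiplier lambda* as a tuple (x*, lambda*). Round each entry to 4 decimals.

Form the Lagrangian:
  L(x, lambda) = (1/2) x^T Q x + c^T x + lambda^T (A x - b)
Stationarity (grad_x L = 0): Q x + c + A^T lambda = 0.
Primal feasibility: A x = b.

This gives the KKT block system:
  [ Q   A^T ] [ x     ]   [-c ]
  [ A    0  ] [ lambda ] = [ b ]

Solving the linear system:
  x*      = (1, 1)
  lambda* = (6)
  f(x*)   = 8

x* = (1, 1), lambda* = (6)


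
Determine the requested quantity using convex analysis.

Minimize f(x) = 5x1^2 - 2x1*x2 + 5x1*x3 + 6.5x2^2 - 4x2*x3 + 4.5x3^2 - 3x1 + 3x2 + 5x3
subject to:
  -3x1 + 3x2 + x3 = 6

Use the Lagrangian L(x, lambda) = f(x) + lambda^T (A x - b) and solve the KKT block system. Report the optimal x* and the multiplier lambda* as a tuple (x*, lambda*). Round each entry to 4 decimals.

Form the Lagrangian:
  L(x, lambda) = (1/2) x^T Q x + c^T x + lambda^T (A x - b)
Stationarity (grad_x L = 0): Q x + c + A^T lambda = 0.
Primal feasibility: A x = b.

This gives the KKT block system:
  [ Q   A^T ] [ x     ]   [-c ]
  [ A    0  ] [ lambda ] = [ b ]

Solving the linear system:
  x*      = (-1.0523, 0.697, 0.7521)
  lambda* = (-3.719)
  f(x*)   = 15.6612

x* = (-1.0523, 0.697, 0.7521), lambda* = (-3.719)


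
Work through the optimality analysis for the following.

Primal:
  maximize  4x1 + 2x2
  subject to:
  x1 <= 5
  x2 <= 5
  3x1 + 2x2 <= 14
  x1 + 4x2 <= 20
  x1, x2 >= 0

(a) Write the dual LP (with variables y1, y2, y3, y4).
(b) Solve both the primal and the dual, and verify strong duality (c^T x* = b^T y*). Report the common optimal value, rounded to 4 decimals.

The standard primal-dual pair for 'max c^T x s.t. A x <= b, x >= 0' is:
  Dual:  min b^T y  s.t.  A^T y >= c,  y >= 0.

So the dual LP is:
  minimize  5y1 + 5y2 + 14y3 + 20y4
  subject to:
    y1 + 3y3 + y4 >= 4
    y2 + 2y3 + 4y4 >= 2
    y1, y2, y3, y4 >= 0

Solving the primal: x* = (4.6667, 0).
  primal value c^T x* = 18.6667.
Solving the dual: y* = (0, 0, 1.3333, 0).
  dual value b^T y* = 18.6667.
Strong duality: c^T x* = b^T y*. Confirmed.

18.6667


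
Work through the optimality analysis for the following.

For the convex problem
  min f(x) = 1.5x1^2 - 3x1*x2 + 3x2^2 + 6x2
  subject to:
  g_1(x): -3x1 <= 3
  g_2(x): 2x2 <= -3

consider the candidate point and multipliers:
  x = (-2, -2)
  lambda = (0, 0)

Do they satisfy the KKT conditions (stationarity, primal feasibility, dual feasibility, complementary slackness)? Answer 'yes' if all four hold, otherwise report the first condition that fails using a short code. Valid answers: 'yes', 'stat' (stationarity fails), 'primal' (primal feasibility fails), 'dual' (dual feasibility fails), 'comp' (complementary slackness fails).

Gradient of f: grad f(x) = Q x + c = (0, 0)
Constraint values g_i(x) = a_i^T x - b_i:
  g_1((-2, -2)) = 3
  g_2((-2, -2)) = -1
Stationarity residual: grad f(x) + sum_i lambda_i a_i = (0, 0)
  -> stationarity OK
Primal feasibility (all g_i <= 0): FAILS
Dual feasibility (all lambda_i >= 0): OK
Complementary slackness (lambda_i * g_i(x) = 0 for all i): OK

Verdict: the first failing condition is primal_feasibility -> primal.

primal


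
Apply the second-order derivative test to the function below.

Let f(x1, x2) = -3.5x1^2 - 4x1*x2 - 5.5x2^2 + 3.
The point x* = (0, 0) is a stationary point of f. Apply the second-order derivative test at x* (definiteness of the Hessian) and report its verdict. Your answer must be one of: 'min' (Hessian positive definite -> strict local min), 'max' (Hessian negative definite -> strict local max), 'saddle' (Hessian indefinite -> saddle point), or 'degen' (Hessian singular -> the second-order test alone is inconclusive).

Compute the Hessian H = grad^2 f:
  H = [[-7, -4], [-4, -11]]
Verify stationarity: grad f(x*) = H x* + g = (0, 0).
Eigenvalues of H: -13.4721, -4.5279.
Both eigenvalues < 0, so H is negative definite -> x* is a strict local max.

max


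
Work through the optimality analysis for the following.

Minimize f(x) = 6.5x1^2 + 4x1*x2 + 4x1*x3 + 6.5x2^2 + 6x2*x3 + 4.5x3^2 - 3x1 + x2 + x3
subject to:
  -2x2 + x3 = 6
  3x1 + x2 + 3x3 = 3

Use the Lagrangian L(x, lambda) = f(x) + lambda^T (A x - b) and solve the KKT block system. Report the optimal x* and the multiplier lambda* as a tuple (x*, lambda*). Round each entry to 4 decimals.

Form the Lagrangian:
  L(x, lambda) = (1/2) x^T Q x + c^T x + lambda^T (A x - b)
Stationarity (grad_x L = 0): Q x + c + A^T lambda = 0.
Primal feasibility: A x = b.

This gives the KKT block system:
  [ Q   A^T ] [ x     ]   [-c ]
  [ A    0  ] [ lambda ] = [ b ]

Solving the linear system:
  x*      = (0.0418, -2.1608, 1.6785)
  lambda* = (-7.6949, 1.462)
  f(x*)   = 20.588

x* = (0.0418, -2.1608, 1.6785), lambda* = (-7.6949, 1.462)


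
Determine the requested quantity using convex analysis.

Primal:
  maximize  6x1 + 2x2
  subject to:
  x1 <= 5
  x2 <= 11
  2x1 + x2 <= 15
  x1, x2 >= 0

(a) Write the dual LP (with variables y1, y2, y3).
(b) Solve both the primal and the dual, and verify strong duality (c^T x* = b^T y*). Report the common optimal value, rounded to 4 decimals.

The standard primal-dual pair for 'max c^T x s.t. A x <= b, x >= 0' is:
  Dual:  min b^T y  s.t.  A^T y >= c,  y >= 0.

So the dual LP is:
  minimize  5y1 + 11y2 + 15y3
  subject to:
    y1 + 2y3 >= 6
    y2 + y3 >= 2
    y1, y2, y3 >= 0

Solving the primal: x* = (5, 5).
  primal value c^T x* = 40.
Solving the dual: y* = (2, 0, 2).
  dual value b^T y* = 40.
Strong duality: c^T x* = b^T y*. Confirmed.

40


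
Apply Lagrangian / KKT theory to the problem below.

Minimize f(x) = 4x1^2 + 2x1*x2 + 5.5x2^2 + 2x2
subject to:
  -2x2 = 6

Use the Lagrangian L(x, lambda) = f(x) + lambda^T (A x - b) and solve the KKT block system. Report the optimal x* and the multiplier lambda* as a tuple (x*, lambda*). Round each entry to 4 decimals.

Form the Lagrangian:
  L(x, lambda) = (1/2) x^T Q x + c^T x + lambda^T (A x - b)
Stationarity (grad_x L = 0): Q x + c + A^T lambda = 0.
Primal feasibility: A x = b.

This gives the KKT block system:
  [ Q   A^T ] [ x     ]   [-c ]
  [ A    0  ] [ lambda ] = [ b ]

Solving the linear system:
  x*      = (0.75, -3)
  lambda* = (-14.75)
  f(x*)   = 41.25

x* = (0.75, -3), lambda* = (-14.75)


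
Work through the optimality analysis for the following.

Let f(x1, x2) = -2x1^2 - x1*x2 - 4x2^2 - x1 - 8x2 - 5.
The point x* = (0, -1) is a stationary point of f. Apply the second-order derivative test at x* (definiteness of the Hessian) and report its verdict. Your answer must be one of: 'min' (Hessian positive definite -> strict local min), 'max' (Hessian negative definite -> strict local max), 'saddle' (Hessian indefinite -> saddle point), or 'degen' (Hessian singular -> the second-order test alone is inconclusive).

Compute the Hessian H = grad^2 f:
  H = [[-4, -1], [-1, -8]]
Verify stationarity: grad f(x*) = H x* + g = (0, 0).
Eigenvalues of H: -8.2361, -3.7639.
Both eigenvalues < 0, so H is negative definite -> x* is a strict local max.

max


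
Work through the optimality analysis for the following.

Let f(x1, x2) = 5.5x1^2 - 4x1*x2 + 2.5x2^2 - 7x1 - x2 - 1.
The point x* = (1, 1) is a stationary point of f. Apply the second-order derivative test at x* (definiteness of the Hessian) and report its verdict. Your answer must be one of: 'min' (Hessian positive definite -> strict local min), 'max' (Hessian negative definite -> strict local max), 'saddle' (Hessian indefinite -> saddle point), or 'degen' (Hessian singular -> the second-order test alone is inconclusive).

Compute the Hessian H = grad^2 f:
  H = [[11, -4], [-4, 5]]
Verify stationarity: grad f(x*) = H x* + g = (0, 0).
Eigenvalues of H: 3, 13.
Both eigenvalues > 0, so H is positive definite -> x* is a strict local min.

min
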